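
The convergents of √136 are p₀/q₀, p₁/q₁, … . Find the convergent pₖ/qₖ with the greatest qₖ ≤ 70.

793/68

√136 = [11; 1, 1, 1, 22, …] (period length 4).
Convergents:
  p_0/q_0 = 11/1
  p_1/q_1 = 12/1
  p_2/q_2 = 23/2
  p_3/q_3 = 35/3
  p_4/q_4 = 793/68
  p_5/q_5 = 828/71
q_4 = 68 ≤ 70 < 71 = q_5, so the answer is 793/68.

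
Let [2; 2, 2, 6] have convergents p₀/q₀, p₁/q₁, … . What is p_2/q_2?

Using pₖ = aₖpₖ₋₁ + pₖ₋₂, qₖ = aₖqₖ₋₁ + qₖ₋₂ (with p₋₁=1, p₋₂=0, q₋₁=0, q₋₂=1):
  k=0: a=2, p=2, q=1
  k=1: a=2, p=5, q=2
  k=2: a=2, p=12, q=5

12/5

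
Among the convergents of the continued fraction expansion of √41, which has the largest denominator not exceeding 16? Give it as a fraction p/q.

32/5

√41 = [6; 2, 2, 12, …] (period length 3).
Convergents:
  p_0/q_0 = 6/1
  p_1/q_1 = 13/2
  p_2/q_2 = 32/5
  p_3/q_3 = 397/62
q_2 = 5 ≤ 16 < 62 = q_3, so the answer is 32/5.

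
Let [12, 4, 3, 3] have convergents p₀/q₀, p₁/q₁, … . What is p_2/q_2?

Using pₖ = aₖpₖ₋₁ + pₖ₋₂, qₖ = aₖqₖ₋₁ + qₖ₋₂ (with p₋₁=1, p₋₂=0, q₋₁=0, q₋₂=1):
  k=0: a=12, p=12, q=1
  k=1: a=4, p=49, q=4
  k=2: a=3, p=159, q=13

159/13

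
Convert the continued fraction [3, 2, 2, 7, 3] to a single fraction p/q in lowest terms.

Fold from the inside: start with 3/1.
  7 + 1/3 = 22/3
  2 + 3/22 = 47/22
  2 + 22/47 = 116/47
  3 + 47/116 = 395/116

395/116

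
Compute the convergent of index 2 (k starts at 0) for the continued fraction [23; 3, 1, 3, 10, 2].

Using pₖ = aₖpₖ₋₁ + pₖ₋₂, qₖ = aₖqₖ₋₁ + qₖ₋₂ (with p₋₁=1, p₋₂=0, q₋₁=0, q₋₂=1):
  k=0: a=23, p=23, q=1
  k=1: a=3, p=70, q=3
  k=2: a=1, p=93, q=4

93/4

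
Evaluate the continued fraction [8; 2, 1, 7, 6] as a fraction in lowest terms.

1177/141

Fold from the inside: start with 6/1.
  7 + 1/6 = 43/6
  1 + 6/43 = 49/43
  2 + 43/49 = 141/49
  8 + 49/141 = 1177/141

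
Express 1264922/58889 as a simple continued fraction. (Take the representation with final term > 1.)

1264922 = 21×58889 + 28253
58889 = 2×28253 + 2383
28253 = 11×2383 + 2040
2383 = 1×2040 + 343
2040 = 5×343 + 325
343 = 1×325 + 18
325 = 18×18 + 1
18 = 18×1 + 0  (stop)
So 1264922/58889 = [21; 2, 11, 1, 5, 1, 18, 18].

[21; 2, 11, 1, 5, 1, 18, 18]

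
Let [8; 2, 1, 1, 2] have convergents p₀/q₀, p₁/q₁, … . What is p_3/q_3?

Using pₖ = aₖpₖ₋₁ + pₖ₋₂, qₖ = aₖqₖ₋₁ + qₖ₋₂ (with p₋₁=1, p₋₂=0, q₋₁=0, q₋₂=1):
  k=0: a=8, p=8, q=1
  k=1: a=2, p=17, q=2
  k=2: a=1, p=25, q=3
  k=3: a=1, p=42, q=5

42/5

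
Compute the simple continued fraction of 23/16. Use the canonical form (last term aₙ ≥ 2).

23 = 1×16 + 7
16 = 2×7 + 2
7 = 3×2 + 1
2 = 2×1 + 0  (stop)
So 23/16 = [1; 2, 3, 2].

[1; 2, 3, 2]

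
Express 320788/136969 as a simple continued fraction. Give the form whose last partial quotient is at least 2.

320788 = 2·136969 + 46850
136969 = 2·46850 + 43269
46850 = 1·43269 + 3581
43269 = 12·3581 + 297
3581 = 12·297 + 17
297 = 17·17 + 8
17 = 2·8 + 1
8 = 8·1 + 0  (stop)
So 320788/136969 = [2; 2, 1, 12, 12, 17, 2, 8].

[2; 2, 1, 12, 12, 17, 2, 8]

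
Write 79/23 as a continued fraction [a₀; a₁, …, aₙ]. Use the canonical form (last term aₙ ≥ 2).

79 = 3·23 + 10
23 = 2·10 + 3
10 = 3·3 + 1
3 = 3·1 + 0  (stop)
So 79/23 = [3; 2, 3, 3].

[3; 2, 3, 3]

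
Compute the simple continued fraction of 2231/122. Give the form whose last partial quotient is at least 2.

2231 = 18×122 + 35
122 = 3×35 + 17
35 = 2×17 + 1
17 = 17×1 + 0  (stop)
So 2231/122 = [18; 3, 2, 17].

[18; 3, 2, 17]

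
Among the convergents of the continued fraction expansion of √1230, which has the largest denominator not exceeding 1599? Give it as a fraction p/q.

34405/981

√1230 = [35; 14, 70, …] (period length 2).
Convergents:
  p_0/q_0 = 35/1
  p_1/q_1 = 491/14
  p_2/q_2 = 34405/981
  p_3/q_3 = 482161/13748
q_2 = 981 ≤ 1599 < 13748 = q_3, so the answer is 34405/981.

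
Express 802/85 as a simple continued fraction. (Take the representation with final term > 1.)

802 = 9*85 + 37
85 = 2*37 + 11
37 = 3*11 + 4
11 = 2*4 + 3
4 = 1*3 + 1
3 = 3*1 + 0  (stop)
So 802/85 = [9; 2, 3, 2, 1, 3].

[9; 2, 3, 2, 1, 3]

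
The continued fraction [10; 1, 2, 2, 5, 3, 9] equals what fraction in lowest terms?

12071/1127

Fold from the inside: start with 9/1.
  3 + 1/9 = 28/9
  5 + 9/28 = 149/28
  2 + 28/149 = 326/149
  2 + 149/326 = 801/326
  1 + 326/801 = 1127/801
  10 + 801/1127 = 12071/1127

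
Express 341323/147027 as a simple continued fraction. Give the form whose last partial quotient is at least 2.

[2; 3, 9, 18, 16, 18]

341323 = 2*147027 + 47269
147027 = 3*47269 + 5220
47269 = 9*5220 + 289
5220 = 18*289 + 18
289 = 16*18 + 1
18 = 18*1 + 0  (stop)
So 341323/147027 = [2; 3, 9, 18, 16, 18].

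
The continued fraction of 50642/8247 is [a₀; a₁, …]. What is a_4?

50642 = 6·8247 + 1160   →  a_0 = 6
8247 = 7·1160 + 127   →  a_1 = 7
1160 = 9·127 + 17   →  a_2 = 9
127 = 7·17 + 8   →  a_3 = 7
17 = 2·8 + 1   →  a_4 = 2

2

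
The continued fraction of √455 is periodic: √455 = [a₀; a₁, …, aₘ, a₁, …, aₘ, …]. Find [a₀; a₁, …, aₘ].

[21; 3, 42]

a₀ = ⌊√455⌋ = 21.
With m₀=0, d₀=1 and mₖ₊₁ = dₖaₖ − mₖ, dₖ₊₁ = (n − mₖ₊₁²)/dₖ, aₖ₊₁ = ⌊(a₀+mₖ₊₁)/dₖ₊₁⌋:
  k=1: m=21, d=14, a=3
  k=2: m=21, d=1, a=42
d=1 and a=2a₀=42 at k=2, so the next step gives (m, d) = (21, 14) again — its k=1 value — and the period has length 2.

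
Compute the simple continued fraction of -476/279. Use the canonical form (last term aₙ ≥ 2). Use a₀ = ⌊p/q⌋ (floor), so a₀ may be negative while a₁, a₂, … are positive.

-476 = -2*279 + 82
279 = 3*82 + 33
82 = 2*33 + 16
33 = 2*16 + 1
16 = 16*1 + 0  (stop)
So -476/279 = [-2; 3, 2, 2, 16].

[-2; 3, 2, 2, 16]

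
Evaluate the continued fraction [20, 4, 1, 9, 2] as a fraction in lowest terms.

Using pₖ = aₖpₖ₋₁ + pₖ₋₂ and qₖ = aₖqₖ₋₁ + qₖ₋₂:
  k=0: a=20, p=20, q=1
  k=1: a=4, p=81, q=4
  k=2: a=1, p=101, q=5
  k=3: a=9, p=990, q=49
  k=4: a=2, p=2081, q=103

2081/103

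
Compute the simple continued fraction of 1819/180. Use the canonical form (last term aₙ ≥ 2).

1819 = 10×180 + 19
180 = 9×19 + 9
19 = 2×9 + 1
9 = 9×1 + 0  (stop)
So 1819/180 = [10; 9, 2, 9].

[10; 9, 2, 9]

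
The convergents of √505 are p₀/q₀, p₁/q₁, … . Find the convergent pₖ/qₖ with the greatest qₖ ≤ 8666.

√505 = [22; 2, 8, 2, 44, …] (period length 4).
Convergents:
  p_0/q_0 = 22/1
  p_1/q_1 = 45/2
  p_2/q_2 = 382/17
  p_3/q_3 = 809/36
  p_4/q_4 = 35978/1601
  p_5/q_5 = 72765/3238
  p_6/q_6 = 618098/27505
q_5 = 3238 ≤ 8666 < 27505 = q_6, so the answer is 72765/3238.

72765/3238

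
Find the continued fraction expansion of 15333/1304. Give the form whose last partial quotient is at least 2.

[11; 1, 3, 7, 6, 3, 2]

15333 = 11×1304 + 989
1304 = 1×989 + 315
989 = 3×315 + 44
315 = 7×44 + 7
44 = 6×7 + 2
7 = 3×2 + 1
2 = 2×1 + 0  (stop)
So 15333/1304 = [11; 1, 3, 7, 6, 3, 2].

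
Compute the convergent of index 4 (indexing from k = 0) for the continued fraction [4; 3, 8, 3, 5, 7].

Using pₖ = aₖpₖ₋₁ + pₖ₋₂, qₖ = aₖqₖ₋₁ + qₖ₋₂ (with p₋₁=1, p₋₂=0, q₋₁=0, q₋₂=1):
  k=0: a=4, p=4, q=1
  k=1: a=3, p=13, q=3
  k=2: a=8, p=108, q=25
  k=3: a=3, p=337, q=78
  k=4: a=5, p=1793, q=415

1793/415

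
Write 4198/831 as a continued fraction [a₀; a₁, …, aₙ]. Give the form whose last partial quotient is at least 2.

4198 = 5×831 + 43
831 = 19×43 + 14
43 = 3×14 + 1
14 = 14×1 + 0  (stop)
So 4198/831 = [5; 19, 3, 14].

[5; 19, 3, 14]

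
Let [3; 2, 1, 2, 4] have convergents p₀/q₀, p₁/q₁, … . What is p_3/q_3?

27/8

Using pₖ = aₖpₖ₋₁ + pₖ₋₂, qₖ = aₖqₖ₋₁ + qₖ₋₂ (with p₋₁=1, p₋₂=0, q₋₁=0, q₋₂=1):
  k=0: a=3, p=3, q=1
  k=1: a=2, p=7, q=2
  k=2: a=1, p=10, q=3
  k=3: a=2, p=27, q=8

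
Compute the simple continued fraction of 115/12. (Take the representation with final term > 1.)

[9; 1, 1, 2, 2]

115 = 9×12 + 7
12 = 1×7 + 5
7 = 1×5 + 2
5 = 2×2 + 1
2 = 2×1 + 0  (stop)
So 115/12 = [9; 1, 1, 2, 2].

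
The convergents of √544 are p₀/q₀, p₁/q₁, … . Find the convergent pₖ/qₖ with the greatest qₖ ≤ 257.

√544 = [23; 3, 11, 3, 46, …] (period length 4).
Convergents:
  p_0/q_0 = 23/1
  p_1/q_1 = 70/3
  p_2/q_2 = 793/34
  p_3/q_3 = 2449/105
  p_4/q_4 = 113447/4864
q_3 = 105 ≤ 257 < 4864 = q_4, so the answer is 2449/105.

2449/105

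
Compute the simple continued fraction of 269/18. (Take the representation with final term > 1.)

269 = 14*18 + 17
18 = 1*17 + 1
17 = 17*1 + 0  (stop)
So 269/18 = [14; 1, 17].

[14; 1, 17]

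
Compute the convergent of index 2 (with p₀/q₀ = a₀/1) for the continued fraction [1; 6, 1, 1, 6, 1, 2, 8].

8/7

Using pₖ = aₖpₖ₋₁ + pₖ₋₂, qₖ = aₖqₖ₋₁ + qₖ₋₂ (with p₋₁=1, p₋₂=0, q₋₁=0, q₋₂=1):
  k=0: a=1, p=1, q=1
  k=1: a=6, p=7, q=6
  k=2: a=1, p=8, q=7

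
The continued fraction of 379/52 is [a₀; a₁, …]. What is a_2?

2

379 = 7·52 + 15   →  a_0 = 7
52 = 3·15 + 7   →  a_1 = 3
15 = 2·7 + 1   →  a_2 = 2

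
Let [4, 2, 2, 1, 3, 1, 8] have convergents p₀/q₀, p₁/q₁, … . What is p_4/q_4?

115/26

Using pₖ = aₖpₖ₋₁ + pₖ₋₂, qₖ = aₖqₖ₋₁ + qₖ₋₂ (with p₋₁=1, p₋₂=0, q₋₁=0, q₋₂=1):
  k=0: a=4, p=4, q=1
  k=1: a=2, p=9, q=2
  k=2: a=2, p=22, q=5
  k=3: a=1, p=31, q=7
  k=4: a=3, p=115, q=26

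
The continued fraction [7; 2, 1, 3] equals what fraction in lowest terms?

Fold from the inside: start with 3/1.
  1 + 1/3 = 4/3
  2 + 3/4 = 11/4
  7 + 4/11 = 81/11

81/11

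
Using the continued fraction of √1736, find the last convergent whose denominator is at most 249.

√1736 = [41; 1, 1, 1, 82, …] (period length 4).
Convergents:
  p_0/q_0 = 41/1
  p_1/q_1 = 42/1
  p_2/q_2 = 83/2
  p_3/q_3 = 125/3
  p_4/q_4 = 10333/248
  p_5/q_5 = 10458/251
q_4 = 248 ≤ 249 < 251 = q_5, so the answer is 10333/248.

10333/248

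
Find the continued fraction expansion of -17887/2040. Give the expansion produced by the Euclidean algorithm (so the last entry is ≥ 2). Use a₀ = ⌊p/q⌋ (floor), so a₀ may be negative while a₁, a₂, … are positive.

-17887 = -9*2040 + 473
2040 = 4*473 + 148
473 = 3*148 + 29
148 = 5*29 + 3
29 = 9*3 + 2
3 = 1*2 + 1
2 = 2*1 + 0  (stop)
So -17887/2040 = [-9; 4, 3, 5, 9, 1, 2].

[-9; 4, 3, 5, 9, 1, 2]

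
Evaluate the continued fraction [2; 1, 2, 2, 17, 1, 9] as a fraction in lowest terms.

Fold from the inside: start with 9/1.
  1 + 1/9 = 10/9
  17 + 9/10 = 179/10
  2 + 10/179 = 368/179
  2 + 179/368 = 915/368
  1 + 368/915 = 1283/915
  2 + 915/1283 = 3481/1283

3481/1283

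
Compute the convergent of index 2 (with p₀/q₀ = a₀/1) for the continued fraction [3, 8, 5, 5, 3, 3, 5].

128/41

Using pₖ = aₖpₖ₋₁ + pₖ₋₂, qₖ = aₖqₖ₋₁ + qₖ₋₂ (with p₋₁=1, p₋₂=0, q₋₁=0, q₋₂=1):
  k=0: a=3, p=3, q=1
  k=1: a=8, p=25, q=8
  k=2: a=5, p=128, q=41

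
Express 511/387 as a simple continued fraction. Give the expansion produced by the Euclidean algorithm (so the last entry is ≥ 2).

511 = 1*387 + 124
387 = 3*124 + 15
124 = 8*15 + 4
15 = 3*4 + 3
4 = 1*3 + 1
3 = 3*1 + 0  (stop)
So 511/387 = [1; 3, 8, 3, 1, 3].

[1; 3, 8, 3, 1, 3]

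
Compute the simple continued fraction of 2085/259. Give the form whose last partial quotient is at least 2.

2085 = 8×259 + 13
259 = 19×13 + 12
13 = 1×12 + 1
12 = 12×1 + 0  (stop)
So 2085/259 = [8; 19, 1, 12].

[8; 19, 1, 12]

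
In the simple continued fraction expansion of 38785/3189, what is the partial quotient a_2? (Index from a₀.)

38785 = 12·3189 + 517   →  a_0 = 12
3189 = 6·517 + 87   →  a_1 = 6
517 = 5·87 + 82   →  a_2 = 5

5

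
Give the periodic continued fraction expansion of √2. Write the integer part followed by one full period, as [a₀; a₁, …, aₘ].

a₀ = ⌊√2⌋ = 1.
With m₀=0, d₀=1 and mₖ₊₁ = dₖaₖ − mₖ, dₖ₊₁ = (n − mₖ₊₁²)/dₖ, aₖ₊₁ = ⌊(a₀+mₖ₊₁)/dₖ₊₁⌋:
  k=1: m=1, d=1, a=2
d=1 and a=2a₀=2 at k=1, so the next step gives (m, d) = (1, 1) again — its k=1 value — and the period has length 1.

[1; 2]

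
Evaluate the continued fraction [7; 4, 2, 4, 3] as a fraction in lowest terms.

Using pₖ = aₖpₖ₋₁ + pₖ₋₂ and qₖ = aₖqₖ₋₁ + qₖ₋₂:
  k=0: a=7, p=7, q=1
  k=1: a=4, p=29, q=4
  k=2: a=2, p=65, q=9
  k=3: a=4, p=289, q=40
  k=4: a=3, p=932, q=129

932/129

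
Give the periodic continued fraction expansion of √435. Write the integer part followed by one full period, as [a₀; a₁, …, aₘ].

a₀ = ⌊√435⌋ = 20.

[20; 1, 5, 1, 40]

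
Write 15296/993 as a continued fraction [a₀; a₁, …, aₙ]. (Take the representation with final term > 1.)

15296 = 15·993 + 401
993 = 2·401 + 191
401 = 2·191 + 19
191 = 10·19 + 1
19 = 19·1 + 0  (stop)
So 15296/993 = [15; 2, 2, 10, 19].

[15; 2, 2, 10, 19]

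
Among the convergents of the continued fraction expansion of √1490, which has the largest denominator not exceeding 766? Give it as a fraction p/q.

√1490 = [38; 1, 1, 1, 1, 76, …] (period length 5).
Convergents:
  p_0/q_0 = 38/1
  p_1/q_1 = 39/1
  p_2/q_2 = 77/2
  p_3/q_3 = 116/3
  p_4/q_4 = 193/5
  p_5/q_5 = 14784/383
  p_6/q_6 = 14977/388
  p_7/q_7 = 29761/771
q_6 = 388 ≤ 766 < 771 = q_7, so the answer is 14977/388.

14977/388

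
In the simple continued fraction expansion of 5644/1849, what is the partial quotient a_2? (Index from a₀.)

5644 = 3·1849 + 97   →  a_0 = 3
1849 = 19·97 + 6   →  a_1 = 19
97 = 16·6 + 1   →  a_2 = 16

16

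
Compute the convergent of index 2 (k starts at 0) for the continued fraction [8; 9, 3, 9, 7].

Using pₖ = aₖpₖ₋₁ + pₖ₋₂, qₖ = aₖqₖ₋₁ + qₖ₋₂ (with p₋₁=1, p₋₂=0, q₋₁=0, q₋₂=1):
  k=0: a=8, p=8, q=1
  k=1: a=9, p=73, q=9
  k=2: a=3, p=227, q=28

227/28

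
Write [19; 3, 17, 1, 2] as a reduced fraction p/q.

3131/162

Fold from the inside: start with 2/1.
  1 + 1/2 = 3/2
  17 + 2/3 = 53/3
  3 + 3/53 = 162/53
  19 + 53/162 = 3131/162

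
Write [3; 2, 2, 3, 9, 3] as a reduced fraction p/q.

Using pₖ = aₖpₖ₋₁ + pₖ₋₂ and qₖ = aₖqₖ₋₁ + qₖ₋₂:
  k=0: a=3, p=3, q=1
  k=1: a=2, p=7, q=2
  k=2: a=2, p=17, q=5
  k=3: a=3, p=58, q=17
  k=4: a=9, p=539, q=158
  k=5: a=3, p=1675, q=491

1675/491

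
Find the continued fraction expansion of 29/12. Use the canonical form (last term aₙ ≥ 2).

29 = 2·12 + 5
12 = 2·5 + 2
5 = 2·2 + 1
2 = 2·1 + 0  (stop)
So 29/12 = [2; 2, 2, 2].

[2; 2, 2, 2]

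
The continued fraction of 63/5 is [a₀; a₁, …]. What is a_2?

1

63 = 12·5 + 3   →  a_0 = 12
5 = 1·3 + 2   →  a_1 = 1
3 = 1·2 + 1   →  a_2 = 1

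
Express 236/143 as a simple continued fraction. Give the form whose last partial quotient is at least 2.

[1; 1, 1, 1, 6, 7]

236 = 1·143 + 93
143 = 1·93 + 50
93 = 1·50 + 43
50 = 1·43 + 7
43 = 6·7 + 1
7 = 7·1 + 0  (stop)
So 236/143 = [1; 1, 1, 1, 6, 7].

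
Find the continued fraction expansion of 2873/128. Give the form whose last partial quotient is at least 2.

2873 = 22×128 + 57
128 = 2×57 + 14
57 = 4×14 + 1
14 = 14×1 + 0  (stop)
So 2873/128 = [22; 2, 4, 14].

[22; 2, 4, 14]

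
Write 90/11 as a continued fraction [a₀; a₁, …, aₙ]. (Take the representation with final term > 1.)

90 = 8*11 + 2
11 = 5*2 + 1
2 = 2*1 + 0  (stop)
So 90/11 = [8; 5, 2].

[8; 5, 2]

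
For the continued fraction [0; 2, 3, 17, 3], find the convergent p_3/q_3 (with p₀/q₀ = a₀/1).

52/121

Using pₖ = aₖpₖ₋₁ + pₖ₋₂, qₖ = aₖqₖ₋₁ + qₖ₋₂ (with p₋₁=1, p₋₂=0, q₋₁=0, q₋₂=1):
  k=0: a=0, p=0, q=1
  k=1: a=2, p=1, q=2
  k=2: a=3, p=3, q=7
  k=3: a=17, p=52, q=121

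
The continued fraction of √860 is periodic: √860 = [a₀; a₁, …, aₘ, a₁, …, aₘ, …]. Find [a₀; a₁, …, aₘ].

a₀ = ⌊√860⌋ = 29.
With m₀=0, d₀=1 and mₖ₊₁ = dₖaₖ − mₖ, dₖ₊₁ = (n − mₖ₊₁²)/dₖ, aₖ₊₁ = ⌊(a₀+mₖ₊₁)/dₖ₊₁⌋:
  k=1: m=29, d=19, a=3
  k=2: m=28, d=4, a=14
  k=3: m=28, d=19, a=3
  k=4: m=29, d=1, a=58
d=1 and a=2a₀=58 at k=4, so the next step gives (m, d) = (29, 19) again — its k=1 value — and the period has length 4.

[29; 3, 14, 3, 58]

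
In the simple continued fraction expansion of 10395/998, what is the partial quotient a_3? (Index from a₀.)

2

10395 = 10·998 + 415   →  a_0 = 10
998 = 2·415 + 168   →  a_1 = 2
415 = 2·168 + 79   →  a_2 = 2
168 = 2·79 + 10   →  a_3 = 2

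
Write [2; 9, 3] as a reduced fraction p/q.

Fold from the inside: start with 3/1.
  9 + 1/3 = 28/3
  2 + 3/28 = 59/28

59/28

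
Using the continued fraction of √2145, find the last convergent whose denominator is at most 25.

741/16

√2145 = [46; 3, 5, 2, 5, 3, 92, …] (period length 6).
Convergents:
  p_0/q_0 = 46/1
  p_1/q_1 = 139/3
  p_2/q_2 = 741/16
  p_3/q_3 = 1621/35
q_2 = 16 ≤ 25 < 35 = q_3, so the answer is 741/16.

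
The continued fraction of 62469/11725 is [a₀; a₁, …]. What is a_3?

62469 = 5·11725 + 3844   →  a_0 = 5
11725 = 3·3844 + 193   →  a_1 = 3
3844 = 19·193 + 177   →  a_2 = 19
193 = 1·177 + 16   →  a_3 = 1

1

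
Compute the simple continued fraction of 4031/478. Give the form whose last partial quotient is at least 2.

4031 = 8×478 + 207
478 = 2×207 + 64
207 = 3×64 + 15
64 = 4×15 + 4
15 = 3×4 + 3
4 = 1×3 + 1
3 = 3×1 + 0  (stop)
So 4031/478 = [8; 2, 3, 4, 3, 1, 3].

[8; 2, 3, 4, 3, 1, 3]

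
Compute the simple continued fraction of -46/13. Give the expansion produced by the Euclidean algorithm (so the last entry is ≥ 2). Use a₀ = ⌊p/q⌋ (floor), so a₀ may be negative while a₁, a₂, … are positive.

[-4; 2, 6]

-46 = -4*13 + 6
13 = 2*6 + 1
6 = 6*1 + 0  (stop)
So -46/13 = [-4; 2, 6].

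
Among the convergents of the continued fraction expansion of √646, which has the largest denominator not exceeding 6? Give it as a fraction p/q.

√646 = [25; 2, 2, 2, 50, …] (period length 4).
Convergents:
  p_0/q_0 = 25/1
  p_1/q_1 = 51/2
  p_2/q_2 = 127/5
  p_3/q_3 = 305/12
q_2 = 5 ≤ 6 < 12 = q_3, so the answer is 127/5.

127/5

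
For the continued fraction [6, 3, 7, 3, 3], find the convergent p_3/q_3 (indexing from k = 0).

Using pₖ = aₖpₖ₋₁ + pₖ₋₂, qₖ = aₖqₖ₋₁ + qₖ₋₂ (with p₋₁=1, p₋₂=0, q₋₁=0, q₋₂=1):
  k=0: a=6, p=6, q=1
  k=1: a=3, p=19, q=3
  k=2: a=7, p=139, q=22
  k=3: a=3, p=436, q=69

436/69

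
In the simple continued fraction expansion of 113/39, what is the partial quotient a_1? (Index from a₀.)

113 = 2·39 + 35   →  a_0 = 2
39 = 1·35 + 4   →  a_1 = 1

1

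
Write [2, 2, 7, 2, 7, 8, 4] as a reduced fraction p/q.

Fold from the inside: start with 4/1.
  8 + 1/4 = 33/4
  7 + 4/33 = 235/33
  2 + 33/235 = 503/235
  7 + 235/503 = 3756/503
  2 + 503/3756 = 8015/3756
  2 + 3756/8015 = 19786/8015

19786/8015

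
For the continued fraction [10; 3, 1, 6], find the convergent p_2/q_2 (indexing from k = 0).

41/4

Using pₖ = aₖpₖ₋₁ + pₖ₋₂, qₖ = aₖqₖ₋₁ + qₖ₋₂ (with p₋₁=1, p₋₂=0, q₋₁=0, q₋₂=1):
  k=0: a=10, p=10, q=1
  k=1: a=3, p=31, q=3
  k=2: a=1, p=41, q=4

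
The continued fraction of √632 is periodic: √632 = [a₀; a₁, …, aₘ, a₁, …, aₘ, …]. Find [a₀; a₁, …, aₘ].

a₀ = ⌊√632⌋ = 25.
With m₀=0, d₀=1 and mₖ₊₁ = dₖaₖ − mₖ, dₖ₊₁ = (n − mₖ₊₁²)/dₖ, aₖ₊₁ = ⌊(a₀+mₖ₊₁)/dₖ₊₁⌋:
  k=1: m=25, d=7, a=7
  k=2: m=24, d=8, a=6
  k=3: m=24, d=7, a=7
  k=4: m=25, d=1, a=50
d=1 and a=2a₀=50 at k=4, so the next step gives (m, d) = (25, 7) again — its k=1 value — and the period has length 4.

[25; 7, 6, 7, 50]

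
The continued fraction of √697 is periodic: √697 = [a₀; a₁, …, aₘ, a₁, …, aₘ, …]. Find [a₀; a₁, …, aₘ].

[26; 2, 2, 52]

a₀ = ⌊√697⌋ = 26.
With m₀=0, d₀=1 and mₖ₊₁ = dₖaₖ − mₖ, dₖ₊₁ = (n − mₖ₊₁²)/dₖ, aₖ₊₁ = ⌊(a₀+mₖ₊₁)/dₖ₊₁⌋:
  k=1: m=26, d=21, a=2
  k=2: m=16, d=21, a=2
  k=3: m=26, d=1, a=52
d=1 and a=2a₀=52 at k=3, so the next step gives (m, d) = (26, 21) again — its k=1 value — and the period has length 3.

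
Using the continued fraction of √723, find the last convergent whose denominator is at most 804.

13041/485

√723 = [26; 1, 7, 1, 52, …] (period length 4).
Convergents:
  p_0/q_0 = 26/1
  p_1/q_1 = 27/1
  p_2/q_2 = 215/8
  p_3/q_3 = 242/9
  p_4/q_4 = 12799/476
  p_5/q_5 = 13041/485
  p_6/q_6 = 104086/3871
q_5 = 485 ≤ 804 < 3871 = q_6, so the answer is 13041/485.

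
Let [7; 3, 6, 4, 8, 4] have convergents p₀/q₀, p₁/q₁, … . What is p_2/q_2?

Using pₖ = aₖpₖ₋₁ + pₖ₋₂, qₖ = aₖqₖ₋₁ + qₖ₋₂ (with p₋₁=1, p₋₂=0, q₋₁=0, q₋₂=1):
  k=0: a=7, p=7, q=1
  k=1: a=3, p=22, q=3
  k=2: a=6, p=139, q=19

139/19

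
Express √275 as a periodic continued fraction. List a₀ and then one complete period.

[16; 1, 1, 2, 1, 1, 32]

a₀ = ⌊√275⌋ = 16.
With m₀=0, d₀=1 and mₖ₊₁ = dₖaₖ − mₖ, dₖ₊₁ = (n − mₖ₊₁²)/dₖ, aₖ₊₁ = ⌊(a₀+mₖ₊₁)/dₖ₊₁⌋:
  k=1: m=16, d=19, a=1
  k=2: m=3, d=14, a=1
  k=3: m=11, d=11, a=2
  k=4: m=11, d=14, a=1
  k=5: m=3, d=19, a=1
  k=6: m=16, d=1, a=32
d=1 and a=2a₀=32 at k=6, so the next step gives (m, d) = (16, 19) again — its k=1 value — and the period has length 6.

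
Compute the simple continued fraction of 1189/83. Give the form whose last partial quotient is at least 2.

1189 = 14*83 + 27
83 = 3*27 + 2
27 = 13*2 + 1
2 = 2*1 + 0  (stop)
So 1189/83 = [14; 3, 13, 2].

[14; 3, 13, 2]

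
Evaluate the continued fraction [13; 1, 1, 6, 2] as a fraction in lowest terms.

379/28

Using pₖ = aₖpₖ₋₁ + pₖ₋₂ and qₖ = aₖqₖ₋₁ + qₖ₋₂:
  k=0: a=13, p=13, q=1
  k=1: a=1, p=14, q=1
  k=2: a=1, p=27, q=2
  k=3: a=6, p=176, q=13
  k=4: a=2, p=379, q=28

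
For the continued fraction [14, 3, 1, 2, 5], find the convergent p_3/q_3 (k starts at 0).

Using pₖ = aₖpₖ₋₁ + pₖ₋₂, qₖ = aₖqₖ₋₁ + qₖ₋₂ (with p₋₁=1, p₋₂=0, q₋₁=0, q₋₂=1):
  k=0: a=14, p=14, q=1
  k=1: a=3, p=43, q=3
  k=2: a=1, p=57, q=4
  k=3: a=2, p=157, q=11

157/11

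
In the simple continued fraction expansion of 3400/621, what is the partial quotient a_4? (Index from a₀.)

3400 = 5·621 + 295   →  a_0 = 5
621 = 2·295 + 31   →  a_1 = 2
295 = 9·31 + 16   →  a_2 = 9
31 = 1·16 + 15   →  a_3 = 1
16 = 1·15 + 1   →  a_4 = 1

1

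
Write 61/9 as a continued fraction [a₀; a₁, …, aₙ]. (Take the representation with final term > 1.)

[6; 1, 3, 2]

61 = 6·9 + 7
9 = 1·7 + 2
7 = 3·2 + 1
2 = 2·1 + 0  (stop)
So 61/9 = [6; 1, 3, 2].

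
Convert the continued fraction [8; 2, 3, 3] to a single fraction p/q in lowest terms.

194/23

Fold from the inside: start with 3/1.
  3 + 1/3 = 10/3
  2 + 3/10 = 23/10
  8 + 10/23 = 194/23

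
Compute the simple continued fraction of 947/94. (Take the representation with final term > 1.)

947 = 10*94 + 7
94 = 13*7 + 3
7 = 2*3 + 1
3 = 3*1 + 0  (stop)
So 947/94 = [10; 13, 2, 3].

[10; 13, 2, 3]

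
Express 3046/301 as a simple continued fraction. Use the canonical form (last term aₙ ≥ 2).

3046 = 10*301 + 36
301 = 8*36 + 13
36 = 2*13 + 10
13 = 1*10 + 3
10 = 3*3 + 1
3 = 3*1 + 0  (stop)
So 3046/301 = [10; 8, 2, 1, 3, 3].

[10; 8, 2, 1, 3, 3]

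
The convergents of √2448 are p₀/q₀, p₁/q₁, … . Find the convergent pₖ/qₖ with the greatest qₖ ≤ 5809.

√2448 = [49; 2, 10, 2, 98, …] (period length 4).
Convergents:
  p_0/q_0 = 49/1
  p_1/q_1 = 99/2
  p_2/q_2 = 1039/21
  p_3/q_3 = 2177/44
  p_4/q_4 = 214385/4333
  p_5/q_5 = 430947/8710
q_4 = 4333 ≤ 5809 < 8710 = q_5, so the answer is 214385/4333.

214385/4333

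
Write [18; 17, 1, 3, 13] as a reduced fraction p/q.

16991/941

Fold from the inside: start with 13/1.
  3 + 1/13 = 40/13
  1 + 13/40 = 53/40
  17 + 40/53 = 941/53
  18 + 53/941 = 16991/941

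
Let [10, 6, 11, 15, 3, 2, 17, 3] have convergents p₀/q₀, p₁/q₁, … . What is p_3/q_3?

Using pₖ = aₖpₖ₋₁ + pₖ₋₂, qₖ = aₖqₖ₋₁ + qₖ₋₂ (with p₋₁=1, p₋₂=0, q₋₁=0, q₋₂=1):
  k=0: a=10, p=10, q=1
  k=1: a=6, p=61, q=6
  k=2: a=11, p=681, q=67
  k=3: a=15, p=10276, q=1011

10276/1011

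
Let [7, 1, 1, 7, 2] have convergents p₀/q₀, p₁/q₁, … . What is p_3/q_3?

113/15

Using pₖ = aₖpₖ₋₁ + pₖ₋₂, qₖ = aₖqₖ₋₁ + qₖ₋₂ (with p₋₁=1, p₋₂=0, q₋₁=0, q₋₂=1):
  k=0: a=7, p=7, q=1
  k=1: a=1, p=8, q=1
  k=2: a=1, p=15, q=2
  k=3: a=7, p=113, q=15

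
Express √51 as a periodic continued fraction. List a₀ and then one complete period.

a₀ = ⌊√51⌋ = 7.
With m₀=0, d₀=1 and mₖ₊₁ = dₖaₖ − mₖ, dₖ₊₁ = (n − mₖ₊₁²)/dₖ, aₖ₊₁ = ⌊(a₀+mₖ₊₁)/dₖ₊₁⌋:
  k=1: m=7, d=2, a=7
  k=2: m=7, d=1, a=14
d=1 and a=2a₀=14 at k=2, so the next step gives (m, d) = (7, 2) again — its k=1 value — and the period has length 2.

[7; 7, 14]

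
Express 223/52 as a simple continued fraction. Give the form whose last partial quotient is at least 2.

[4; 3, 2, 7]

223 = 4×52 + 15
52 = 3×15 + 7
15 = 2×7 + 1
7 = 7×1 + 0  (stop)
So 223/52 = [4; 3, 2, 7].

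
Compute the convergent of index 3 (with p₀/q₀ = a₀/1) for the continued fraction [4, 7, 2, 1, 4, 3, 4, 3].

Using pₖ = aₖpₖ₋₁ + pₖ₋₂, qₖ = aₖqₖ₋₁ + qₖ₋₂ (with p₋₁=1, p₋₂=0, q₋₁=0, q₋₂=1):
  k=0: a=4, p=4, q=1
  k=1: a=7, p=29, q=7
  k=2: a=2, p=62, q=15
  k=3: a=1, p=91, q=22

91/22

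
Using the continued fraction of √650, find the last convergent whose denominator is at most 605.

√650 = [25; 2, 50, …] (period length 2).
Convergents:
  p_0/q_0 = 25/1
  p_1/q_1 = 51/2
  p_2/q_2 = 2575/101
  p_3/q_3 = 5201/204
  p_4/q_4 = 262625/10301
q_3 = 204 ≤ 605 < 10301 = q_4, so the answer is 5201/204.

5201/204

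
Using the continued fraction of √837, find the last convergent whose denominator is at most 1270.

√837 = [28; 1, 13, 2, 13, 1, 56, …] (period length 6).
Convergents:
  p_0/q_0 = 28/1
  p_1/q_1 = 29/1
  p_2/q_2 = 405/14
  p_3/q_3 = 839/29
  p_4/q_4 = 11312/391
  p_5/q_5 = 12151/420
  p_6/q_6 = 691768/23911
q_5 = 420 ≤ 1270 < 23911 = q_6, so the answer is 12151/420.

12151/420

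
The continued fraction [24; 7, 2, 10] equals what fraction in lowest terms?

3789/157

Using pₖ = aₖpₖ₋₁ + pₖ₋₂ and qₖ = aₖqₖ₋₁ + qₖ₋₂:
  k=0: a=24, p=24, q=1
  k=1: a=7, p=169, q=7
  k=2: a=2, p=362, q=15
  k=3: a=10, p=3789, q=157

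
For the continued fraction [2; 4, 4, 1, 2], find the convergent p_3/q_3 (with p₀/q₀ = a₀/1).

Using pₖ = aₖpₖ₋₁ + pₖ₋₂, qₖ = aₖqₖ₋₁ + qₖ₋₂ (with p₋₁=1, p₋₂=0, q₋₁=0, q₋₂=1):
  k=0: a=2, p=2, q=1
  k=1: a=4, p=9, q=4
  k=2: a=4, p=38, q=17
  k=3: a=1, p=47, q=21

47/21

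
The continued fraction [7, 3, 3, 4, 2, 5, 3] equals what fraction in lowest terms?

Using pₖ = aₖpₖ₋₁ + pₖ₋₂ and qₖ = aₖqₖ₋₁ + qₖ₋₂:
  k=0: a=7, p=7, q=1
  k=1: a=3, p=22, q=3
  k=2: a=3, p=73, q=10
  k=3: a=4, p=314, q=43
  k=4: a=2, p=701, q=96
  k=5: a=5, p=3819, q=523
  k=6: a=3, p=12158, q=1665

12158/1665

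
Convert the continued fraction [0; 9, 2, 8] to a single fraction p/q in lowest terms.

17/161

Using pₖ = aₖpₖ₋₁ + pₖ₋₂ and qₖ = aₖqₖ₋₁ + qₖ₋₂:
  k=0: a=0, p=0, q=1
  k=1: a=9, p=1, q=9
  k=2: a=2, p=2, q=19
  k=3: a=8, p=17, q=161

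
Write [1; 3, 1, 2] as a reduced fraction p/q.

14/11

Fold from the inside: start with 2/1.
  1 + 1/2 = 3/2
  3 + 2/3 = 11/3
  1 + 3/11 = 14/11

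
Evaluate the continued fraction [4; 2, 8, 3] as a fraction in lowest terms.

237/53

Using pₖ = aₖpₖ₋₁ + pₖ₋₂ and qₖ = aₖqₖ₋₁ + qₖ₋₂:
  k=0: a=4, p=4, q=1
  k=1: a=2, p=9, q=2
  k=2: a=8, p=76, q=17
  k=3: a=3, p=237, q=53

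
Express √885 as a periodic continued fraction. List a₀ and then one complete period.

[29; 1, 2, 1, 58]

a₀ = ⌊√885⌋ = 29.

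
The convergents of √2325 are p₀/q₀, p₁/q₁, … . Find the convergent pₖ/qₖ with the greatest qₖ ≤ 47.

√2325 = [48; 4, 1, 1, 2, 1, 1, 4, 96, …] (period length 8).
Convergents:
  p_0/q_0 = 48/1
  p_1/q_1 = 193/4
  p_2/q_2 = 241/5
  p_3/q_3 = 434/9
  p_4/q_4 = 1109/23
  p_5/q_5 = 1543/32
  p_6/q_6 = 2652/55
q_5 = 32 ≤ 47 < 55 = q_6, so the answer is 1543/32.

1543/32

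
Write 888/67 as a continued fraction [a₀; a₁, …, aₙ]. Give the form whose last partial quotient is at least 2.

[13; 3, 1, 16]

888 = 13·67 + 17
67 = 3·17 + 16
17 = 1·16 + 1
16 = 16·1 + 0  (stop)
So 888/67 = [13; 3, 1, 16].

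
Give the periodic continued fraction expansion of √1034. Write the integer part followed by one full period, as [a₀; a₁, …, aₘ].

[32; 6, 2, 2, 2, 6, 64]

a₀ = ⌊√1034⌋ = 32.
With m₀=0, d₀=1 and mₖ₊₁ = dₖaₖ − mₖ, dₖ₊₁ = (n − mₖ₊₁²)/dₖ, aₖ₊₁ = ⌊(a₀+mₖ₊₁)/dₖ₊₁⌋:
  k=1: m=32, d=10, a=6
  k=2: m=28, d=25, a=2
  k=3: m=22, d=22, a=2
  k=4: m=22, d=25, a=2
  k=5: m=28, d=10, a=6
  k=6: m=32, d=1, a=64
d=1 and a=2a₀=64 at k=6, so the next step gives (m, d) = (32, 10) again — its k=1 value — and the period has length 6.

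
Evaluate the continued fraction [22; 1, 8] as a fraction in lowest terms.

Using pₖ = aₖpₖ₋₁ + pₖ₋₂ and qₖ = aₖqₖ₋₁ + qₖ₋₂:
  k=0: a=22, p=22, q=1
  k=1: a=1, p=23, q=1
  k=2: a=8, p=206, q=9

206/9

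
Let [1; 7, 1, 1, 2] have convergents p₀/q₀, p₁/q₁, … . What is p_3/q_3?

17/15

Using pₖ = aₖpₖ₋₁ + pₖ₋₂, qₖ = aₖqₖ₋₁ + qₖ₋₂ (with p₋₁=1, p₋₂=0, q₋₁=0, q₋₂=1):
  k=0: a=1, p=1, q=1
  k=1: a=7, p=8, q=7
  k=2: a=1, p=9, q=8
  k=3: a=1, p=17, q=15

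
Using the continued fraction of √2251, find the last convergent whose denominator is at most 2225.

81083/1709

√2251 = [47; 2, 4, 47, 4, 2, 94, …] (period length 6).
Convergents:
  p_0/q_0 = 47/1
  p_1/q_1 = 95/2
  p_2/q_2 = 427/9
  p_3/q_3 = 20164/425
  p_4/q_4 = 81083/1709
  p_5/q_5 = 182330/3843
q_4 = 1709 ≤ 2225 < 3843 = q_5, so the answer is 81083/1709.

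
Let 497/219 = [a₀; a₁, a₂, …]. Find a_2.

1

497 = 2·219 + 59   →  a_0 = 2
219 = 3·59 + 42   →  a_1 = 3
59 = 1·42 + 17   →  a_2 = 1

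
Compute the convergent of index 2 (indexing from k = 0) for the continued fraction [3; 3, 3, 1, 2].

33/10

Using pₖ = aₖpₖ₋₁ + pₖ₋₂, qₖ = aₖqₖ₋₁ + qₖ₋₂ (with p₋₁=1, p₋₂=0, q₋₁=0, q₋₂=1):
  k=0: a=3, p=3, q=1
  k=1: a=3, p=10, q=3
  k=2: a=3, p=33, q=10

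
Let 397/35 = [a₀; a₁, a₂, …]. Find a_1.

397 = 11·35 + 12   →  a_0 = 11
35 = 2·12 + 11   →  a_1 = 2

2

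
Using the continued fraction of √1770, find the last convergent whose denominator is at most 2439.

√1770 = [42; 14, 84, …] (period length 2).
Convergents:
  p_0/q_0 = 42/1
  p_1/q_1 = 589/14
  p_2/q_2 = 49518/1177
  p_3/q_3 = 693841/16492
q_2 = 1177 ≤ 2439 < 16492 = q_3, so the answer is 49518/1177.

49518/1177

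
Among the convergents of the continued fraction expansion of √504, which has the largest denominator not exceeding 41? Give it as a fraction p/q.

449/20

√504 = [22; 2, 4, 2, 44, …] (period length 4).
Convergents:
  p_0/q_0 = 22/1
  p_1/q_1 = 45/2
  p_2/q_2 = 202/9
  p_3/q_3 = 449/20
  p_4/q_4 = 19958/889
q_3 = 20 ≤ 41 < 889 = q_4, so the answer is 449/20.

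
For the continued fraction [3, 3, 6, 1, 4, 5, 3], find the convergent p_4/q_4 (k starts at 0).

Using pₖ = aₖpₖ₋₁ + pₖ₋₂, qₖ = aₖqₖ₋₁ + qₖ₋₂ (with p₋₁=1, p₋₂=0, q₋₁=0, q₋₂=1):
  k=0: a=3, p=3, q=1
  k=1: a=3, p=10, q=3
  k=2: a=6, p=63, q=19
  k=3: a=1, p=73, q=22
  k=4: a=4, p=355, q=107

355/107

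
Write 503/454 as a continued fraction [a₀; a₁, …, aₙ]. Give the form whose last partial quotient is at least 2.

503 = 1×454 + 49
454 = 9×49 + 13
49 = 3×13 + 10
13 = 1×10 + 3
10 = 3×3 + 1
3 = 3×1 + 0  (stop)
So 503/454 = [1; 9, 3, 1, 3, 3].

[1; 9, 3, 1, 3, 3]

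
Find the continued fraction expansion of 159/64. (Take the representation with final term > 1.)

[2; 2, 15, 2]

159 = 2×64 + 31
64 = 2×31 + 2
31 = 15×2 + 1
2 = 2×1 + 0  (stop)
So 159/64 = [2; 2, 15, 2].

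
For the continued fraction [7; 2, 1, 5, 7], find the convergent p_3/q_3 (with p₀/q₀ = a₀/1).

125/17

Using pₖ = aₖpₖ₋₁ + pₖ₋₂, qₖ = aₖqₖ₋₁ + qₖ₋₂ (with p₋₁=1, p₋₂=0, q₋₁=0, q₋₂=1):
  k=0: a=7, p=7, q=1
  k=1: a=2, p=15, q=2
  k=2: a=1, p=22, q=3
  k=3: a=5, p=125, q=17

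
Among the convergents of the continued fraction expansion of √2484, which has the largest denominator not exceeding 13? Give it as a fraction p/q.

299/6

√2484 = [49; 1, 5, 4, 5, 1, 98, …] (period length 6).
Convergents:
  p_0/q_0 = 49/1
  p_1/q_1 = 50/1
  p_2/q_2 = 299/6
  p_3/q_3 = 1246/25
q_2 = 6 ≤ 13 < 25 = q_3, so the answer is 299/6.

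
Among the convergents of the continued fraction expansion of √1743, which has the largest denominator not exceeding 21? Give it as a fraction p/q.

167/4

√1743 = [41; 1, 2, 1, 82, …] (period length 4).
Convergents:
  p_0/q_0 = 41/1
  p_1/q_1 = 42/1
  p_2/q_2 = 125/3
  p_3/q_3 = 167/4
  p_4/q_4 = 13819/331
q_3 = 4 ≤ 21 < 331 = q_4, so the answer is 167/4.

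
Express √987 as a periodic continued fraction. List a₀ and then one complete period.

[31; 2, 2, 2, 62]

a₀ = ⌊√987⌋ = 31.
With m₀=0, d₀=1 and mₖ₊₁ = dₖaₖ − mₖ, dₖ₊₁ = (n − mₖ₊₁²)/dₖ, aₖ₊₁ = ⌊(a₀+mₖ₊₁)/dₖ₊₁⌋:
  k=1: m=31, d=26, a=2
  k=2: m=21, d=21, a=2
  k=3: m=21, d=26, a=2
  k=4: m=31, d=1, a=62
d=1 and a=2a₀=62 at k=4, so the next step gives (m, d) = (31, 26) again — its k=1 value — and the period has length 4.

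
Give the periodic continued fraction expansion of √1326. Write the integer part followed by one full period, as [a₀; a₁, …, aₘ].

[36; 2, 2, 2, 2, 2, 72]

a₀ = ⌊√1326⌋ = 36.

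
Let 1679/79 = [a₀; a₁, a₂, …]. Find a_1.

3

1679 = 21·79 + 20   →  a_0 = 21
79 = 3·20 + 19   →  a_1 = 3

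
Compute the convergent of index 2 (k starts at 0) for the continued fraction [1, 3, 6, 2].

Using pₖ = aₖpₖ₋₁ + pₖ₋₂, qₖ = aₖqₖ₋₁ + qₖ₋₂ (with p₋₁=1, p₋₂=0, q₋₁=0, q₋₂=1):
  k=0: a=1, p=1, q=1
  k=1: a=3, p=4, q=3
  k=2: a=6, p=25, q=19

25/19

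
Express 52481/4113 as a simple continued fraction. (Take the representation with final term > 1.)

52481 = 12·4113 + 3125
4113 = 1·3125 + 988
3125 = 3·988 + 161
988 = 6·161 + 22
161 = 7·22 + 7
22 = 3·7 + 1
7 = 7·1 + 0  (stop)
So 52481/4113 = [12; 1, 3, 6, 7, 3, 7].

[12; 1, 3, 6, 7, 3, 7]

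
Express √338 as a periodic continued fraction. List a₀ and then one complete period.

a₀ = ⌊√338⌋ = 18.
With m₀=0, d₀=1 and mₖ₊₁ = dₖaₖ − mₖ, dₖ₊₁ = (n − mₖ₊₁²)/dₖ, aₖ₊₁ = ⌊(a₀+mₖ₊₁)/dₖ₊₁⌋:
  k=1: m=18, d=14, a=2
  k=2: m=10, d=17, a=1
  k=3: m=7, d=17, a=1
  k=4: m=10, d=14, a=2
  k=5: m=18, d=1, a=36
d=1 and a=2a₀=36 at k=5, so the next step gives (m, d) = (18, 14) again — its k=1 value — and the period has length 5.

[18; 2, 1, 1, 2, 36]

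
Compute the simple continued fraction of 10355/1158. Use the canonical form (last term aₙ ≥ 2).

10355 = 8*1158 + 1091
1158 = 1*1091 + 67
1091 = 16*67 + 19
67 = 3*19 + 10
19 = 1*10 + 9
10 = 1*9 + 1
9 = 9*1 + 0  (stop)
So 10355/1158 = [8; 1, 16, 3, 1, 1, 9].

[8; 1, 16, 3, 1, 1, 9]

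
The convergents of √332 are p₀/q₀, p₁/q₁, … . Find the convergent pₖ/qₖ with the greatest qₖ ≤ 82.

√332 = [18; 4, 1, 1, 8, 1, 1, 4, 36, …] (period length 8).
Convergents:
  p_0/q_0 = 18/1
  p_1/q_1 = 73/4
  p_2/q_2 = 91/5
  p_3/q_3 = 164/9
  p_4/q_4 = 1403/77
  p_5/q_5 = 1567/86
q_4 = 77 ≤ 82 < 86 = q_5, so the answer is 1403/77.

1403/77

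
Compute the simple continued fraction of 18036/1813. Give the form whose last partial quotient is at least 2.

18036 = 9*1813 + 1719
1813 = 1*1719 + 94
1719 = 18*94 + 27
94 = 3*27 + 13
27 = 2*13 + 1
13 = 13*1 + 0  (stop)
So 18036/1813 = [9; 1, 18, 3, 2, 13].

[9; 1, 18, 3, 2, 13]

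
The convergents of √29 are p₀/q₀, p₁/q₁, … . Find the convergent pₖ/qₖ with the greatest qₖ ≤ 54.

70/13

√29 = [5; 2, 1, 1, 2, 10, …] (period length 5).
Convergents:
  p_0/q_0 = 5/1
  p_1/q_1 = 11/2
  p_2/q_2 = 16/3
  p_3/q_3 = 27/5
  p_4/q_4 = 70/13
  p_5/q_5 = 727/135
q_4 = 13 ≤ 54 < 135 = q_5, so the answer is 70/13.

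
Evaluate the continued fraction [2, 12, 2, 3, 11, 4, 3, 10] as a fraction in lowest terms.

Fold from the inside: start with 10/1.
  3 + 1/10 = 31/10
  4 + 10/31 = 134/31
  11 + 31/134 = 1505/134
  3 + 134/1505 = 4649/1505
  2 + 1505/4649 = 10803/4649
  12 + 4649/10803 = 134285/10803
  2 + 10803/134285 = 279373/134285

279373/134285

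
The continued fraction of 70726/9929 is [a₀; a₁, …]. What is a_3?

2

70726 = 7·9929 + 1223   →  a_0 = 7
9929 = 8·1223 + 145   →  a_1 = 8
1223 = 8·145 + 63   →  a_2 = 8
145 = 2·63 + 19   →  a_3 = 2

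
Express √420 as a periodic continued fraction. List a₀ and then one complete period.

a₀ = ⌊√420⌋ = 20.
With m₀=0, d₀=1 and mₖ₊₁ = dₖaₖ − mₖ, dₖ₊₁ = (n − mₖ₊₁²)/dₖ, aₖ₊₁ = ⌊(a₀+mₖ₊₁)/dₖ₊₁⌋:
  k=1: m=20, d=20, a=2
  k=2: m=20, d=1, a=40
d=1 and a=2a₀=40 at k=2, so the next step gives (m, d) = (20, 20) again — its k=1 value — and the period has length 2.

[20; 2, 40]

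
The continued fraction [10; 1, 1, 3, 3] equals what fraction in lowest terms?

243/23

Using pₖ = aₖpₖ₋₁ + pₖ₋₂ and qₖ = aₖqₖ₋₁ + qₖ₋₂:
  k=0: a=10, p=10, q=1
  k=1: a=1, p=11, q=1
  k=2: a=1, p=21, q=2
  k=3: a=3, p=74, q=7
  k=4: a=3, p=243, q=23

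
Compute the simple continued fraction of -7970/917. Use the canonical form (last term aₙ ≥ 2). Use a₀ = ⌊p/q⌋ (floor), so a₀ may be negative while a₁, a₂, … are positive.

[-9; 3, 4, 6, 5, 2]

-7970 = -9*917 + 283
917 = 3*283 + 68
283 = 4*68 + 11
68 = 6*11 + 2
11 = 5*2 + 1
2 = 2*1 + 0  (stop)
So -7970/917 = [-9; 3, 4, 6, 5, 2].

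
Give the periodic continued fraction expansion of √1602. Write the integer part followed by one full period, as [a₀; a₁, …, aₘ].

a₀ = ⌊√1602⌋ = 40.
With m₀=0, d₀=1 and mₖ₊₁ = dₖaₖ − mₖ, dₖ₊₁ = (n − mₖ₊₁²)/dₖ, aₖ₊₁ = ⌊(a₀+mₖ₊₁)/dₖ₊₁⌋:
  k=1: m=40, d=2, a=40
  k=2: m=40, d=1, a=80
d=1 and a=2a₀=80 at k=2, so the next step gives (m, d) = (40, 2) again — its k=1 value — and the period has length 2.

[40; 40, 80]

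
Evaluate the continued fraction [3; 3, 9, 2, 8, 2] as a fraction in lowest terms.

Using pₖ = aₖpₖ₋₁ + pₖ₋₂ and qₖ = aₖqₖ₋₁ + qₖ₋₂:
  k=0: a=3, p=3, q=1
  k=1: a=3, p=10, q=3
  k=2: a=9, p=93, q=28
  k=3: a=2, p=196, q=59
  k=4: a=8, p=1661, q=500
  k=5: a=2, p=3518, q=1059

3518/1059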